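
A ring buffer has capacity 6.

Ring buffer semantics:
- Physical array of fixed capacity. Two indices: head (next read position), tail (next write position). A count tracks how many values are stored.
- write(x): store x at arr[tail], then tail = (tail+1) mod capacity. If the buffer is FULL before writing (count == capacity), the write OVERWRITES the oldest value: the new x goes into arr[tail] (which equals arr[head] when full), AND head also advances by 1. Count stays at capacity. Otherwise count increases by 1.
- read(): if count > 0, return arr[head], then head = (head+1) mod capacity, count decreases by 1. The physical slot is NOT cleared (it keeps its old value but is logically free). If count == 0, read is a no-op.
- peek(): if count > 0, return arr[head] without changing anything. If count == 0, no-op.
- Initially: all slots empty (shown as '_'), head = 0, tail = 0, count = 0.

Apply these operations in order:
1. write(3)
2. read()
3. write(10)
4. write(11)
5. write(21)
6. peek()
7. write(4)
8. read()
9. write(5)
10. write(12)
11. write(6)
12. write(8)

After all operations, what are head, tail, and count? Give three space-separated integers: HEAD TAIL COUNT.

After op 1 (write(3)): arr=[3 _ _ _ _ _] head=0 tail=1 count=1
After op 2 (read()): arr=[3 _ _ _ _ _] head=1 tail=1 count=0
After op 3 (write(10)): arr=[3 10 _ _ _ _] head=1 tail=2 count=1
After op 4 (write(11)): arr=[3 10 11 _ _ _] head=1 tail=3 count=2
After op 5 (write(21)): arr=[3 10 11 21 _ _] head=1 tail=4 count=3
After op 6 (peek()): arr=[3 10 11 21 _ _] head=1 tail=4 count=3
After op 7 (write(4)): arr=[3 10 11 21 4 _] head=1 tail=5 count=4
After op 8 (read()): arr=[3 10 11 21 4 _] head=2 tail=5 count=3
After op 9 (write(5)): arr=[3 10 11 21 4 5] head=2 tail=0 count=4
After op 10 (write(12)): arr=[12 10 11 21 4 5] head=2 tail=1 count=5
After op 11 (write(6)): arr=[12 6 11 21 4 5] head=2 tail=2 count=6
After op 12 (write(8)): arr=[12 6 8 21 4 5] head=3 tail=3 count=6

Answer: 3 3 6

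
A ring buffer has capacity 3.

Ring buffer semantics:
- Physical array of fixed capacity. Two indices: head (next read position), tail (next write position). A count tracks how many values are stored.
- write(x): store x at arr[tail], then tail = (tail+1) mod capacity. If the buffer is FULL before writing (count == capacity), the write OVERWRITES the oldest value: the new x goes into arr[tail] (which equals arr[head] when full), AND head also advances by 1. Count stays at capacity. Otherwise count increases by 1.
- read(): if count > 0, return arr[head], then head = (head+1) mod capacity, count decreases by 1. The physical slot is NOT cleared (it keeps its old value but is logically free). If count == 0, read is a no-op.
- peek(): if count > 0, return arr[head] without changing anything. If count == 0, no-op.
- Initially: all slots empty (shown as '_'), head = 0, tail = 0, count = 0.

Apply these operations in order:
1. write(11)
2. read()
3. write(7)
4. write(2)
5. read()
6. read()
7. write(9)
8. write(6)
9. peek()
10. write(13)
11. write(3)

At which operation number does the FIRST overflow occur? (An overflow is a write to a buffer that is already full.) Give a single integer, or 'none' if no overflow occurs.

Answer: 11

Derivation:
After op 1 (write(11)): arr=[11 _ _] head=0 tail=1 count=1
After op 2 (read()): arr=[11 _ _] head=1 tail=1 count=0
After op 3 (write(7)): arr=[11 7 _] head=1 tail=2 count=1
After op 4 (write(2)): arr=[11 7 2] head=1 tail=0 count=2
After op 5 (read()): arr=[11 7 2] head=2 tail=0 count=1
After op 6 (read()): arr=[11 7 2] head=0 tail=0 count=0
After op 7 (write(9)): arr=[9 7 2] head=0 tail=1 count=1
After op 8 (write(6)): arr=[9 6 2] head=0 tail=2 count=2
After op 9 (peek()): arr=[9 6 2] head=0 tail=2 count=2
After op 10 (write(13)): arr=[9 6 13] head=0 tail=0 count=3
After op 11 (write(3)): arr=[3 6 13] head=1 tail=1 count=3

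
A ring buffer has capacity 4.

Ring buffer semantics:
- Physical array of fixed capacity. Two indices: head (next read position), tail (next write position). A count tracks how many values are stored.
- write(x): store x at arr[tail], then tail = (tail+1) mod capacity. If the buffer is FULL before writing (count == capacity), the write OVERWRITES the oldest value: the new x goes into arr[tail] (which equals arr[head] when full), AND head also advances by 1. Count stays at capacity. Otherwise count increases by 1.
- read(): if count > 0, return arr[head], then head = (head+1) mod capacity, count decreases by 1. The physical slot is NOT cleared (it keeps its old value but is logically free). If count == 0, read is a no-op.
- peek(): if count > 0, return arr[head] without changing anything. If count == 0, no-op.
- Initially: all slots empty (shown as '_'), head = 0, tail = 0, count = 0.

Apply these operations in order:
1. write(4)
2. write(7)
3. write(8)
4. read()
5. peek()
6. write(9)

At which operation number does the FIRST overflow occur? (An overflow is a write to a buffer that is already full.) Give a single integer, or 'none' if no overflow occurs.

Answer: none

Derivation:
After op 1 (write(4)): arr=[4 _ _ _] head=0 tail=1 count=1
After op 2 (write(7)): arr=[4 7 _ _] head=0 tail=2 count=2
After op 3 (write(8)): arr=[4 7 8 _] head=0 tail=3 count=3
After op 4 (read()): arr=[4 7 8 _] head=1 tail=3 count=2
After op 5 (peek()): arr=[4 7 8 _] head=1 tail=3 count=2
After op 6 (write(9)): arr=[4 7 8 9] head=1 tail=0 count=3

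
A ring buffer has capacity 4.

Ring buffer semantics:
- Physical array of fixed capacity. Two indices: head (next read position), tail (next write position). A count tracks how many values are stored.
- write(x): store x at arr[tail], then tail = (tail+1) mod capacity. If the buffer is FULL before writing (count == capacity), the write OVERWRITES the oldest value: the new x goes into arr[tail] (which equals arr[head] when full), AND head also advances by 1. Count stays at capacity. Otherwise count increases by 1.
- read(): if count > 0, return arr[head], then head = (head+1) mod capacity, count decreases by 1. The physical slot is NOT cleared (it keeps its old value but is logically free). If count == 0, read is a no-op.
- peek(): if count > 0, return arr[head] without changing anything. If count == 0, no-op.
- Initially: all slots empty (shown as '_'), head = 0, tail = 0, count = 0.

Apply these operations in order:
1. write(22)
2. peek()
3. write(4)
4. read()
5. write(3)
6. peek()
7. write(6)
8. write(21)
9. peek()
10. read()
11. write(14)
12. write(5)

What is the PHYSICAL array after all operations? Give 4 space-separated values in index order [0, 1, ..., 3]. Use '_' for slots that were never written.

After op 1 (write(22)): arr=[22 _ _ _] head=0 tail=1 count=1
After op 2 (peek()): arr=[22 _ _ _] head=0 tail=1 count=1
After op 3 (write(4)): arr=[22 4 _ _] head=0 tail=2 count=2
After op 4 (read()): arr=[22 4 _ _] head=1 tail=2 count=1
After op 5 (write(3)): arr=[22 4 3 _] head=1 tail=3 count=2
After op 6 (peek()): arr=[22 4 3 _] head=1 tail=3 count=2
After op 7 (write(6)): arr=[22 4 3 6] head=1 tail=0 count=3
After op 8 (write(21)): arr=[21 4 3 6] head=1 tail=1 count=4
After op 9 (peek()): arr=[21 4 3 6] head=1 tail=1 count=4
After op 10 (read()): arr=[21 4 3 6] head=2 tail=1 count=3
After op 11 (write(14)): arr=[21 14 3 6] head=2 tail=2 count=4
After op 12 (write(5)): arr=[21 14 5 6] head=3 tail=3 count=4

Answer: 21 14 5 6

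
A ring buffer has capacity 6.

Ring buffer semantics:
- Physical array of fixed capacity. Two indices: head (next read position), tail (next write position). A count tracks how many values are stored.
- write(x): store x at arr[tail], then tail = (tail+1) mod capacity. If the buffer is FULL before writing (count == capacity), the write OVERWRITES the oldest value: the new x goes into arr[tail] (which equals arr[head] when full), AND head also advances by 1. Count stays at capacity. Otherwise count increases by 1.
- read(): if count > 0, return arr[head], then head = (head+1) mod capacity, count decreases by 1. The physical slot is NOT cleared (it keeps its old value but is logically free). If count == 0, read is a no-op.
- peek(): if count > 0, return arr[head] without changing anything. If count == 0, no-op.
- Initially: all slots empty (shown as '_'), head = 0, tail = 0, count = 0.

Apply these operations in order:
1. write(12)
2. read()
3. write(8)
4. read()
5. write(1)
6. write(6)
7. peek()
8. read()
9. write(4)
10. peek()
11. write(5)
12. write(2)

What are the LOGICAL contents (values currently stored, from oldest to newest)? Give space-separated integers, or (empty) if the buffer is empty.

After op 1 (write(12)): arr=[12 _ _ _ _ _] head=0 tail=1 count=1
After op 2 (read()): arr=[12 _ _ _ _ _] head=1 tail=1 count=0
After op 3 (write(8)): arr=[12 8 _ _ _ _] head=1 tail=2 count=1
After op 4 (read()): arr=[12 8 _ _ _ _] head=2 tail=2 count=0
After op 5 (write(1)): arr=[12 8 1 _ _ _] head=2 tail=3 count=1
After op 6 (write(6)): arr=[12 8 1 6 _ _] head=2 tail=4 count=2
After op 7 (peek()): arr=[12 8 1 6 _ _] head=2 tail=4 count=2
After op 8 (read()): arr=[12 8 1 6 _ _] head=3 tail=4 count=1
After op 9 (write(4)): arr=[12 8 1 6 4 _] head=3 tail=5 count=2
After op 10 (peek()): arr=[12 8 1 6 4 _] head=3 tail=5 count=2
After op 11 (write(5)): arr=[12 8 1 6 4 5] head=3 tail=0 count=3
After op 12 (write(2)): arr=[2 8 1 6 4 5] head=3 tail=1 count=4

Answer: 6 4 5 2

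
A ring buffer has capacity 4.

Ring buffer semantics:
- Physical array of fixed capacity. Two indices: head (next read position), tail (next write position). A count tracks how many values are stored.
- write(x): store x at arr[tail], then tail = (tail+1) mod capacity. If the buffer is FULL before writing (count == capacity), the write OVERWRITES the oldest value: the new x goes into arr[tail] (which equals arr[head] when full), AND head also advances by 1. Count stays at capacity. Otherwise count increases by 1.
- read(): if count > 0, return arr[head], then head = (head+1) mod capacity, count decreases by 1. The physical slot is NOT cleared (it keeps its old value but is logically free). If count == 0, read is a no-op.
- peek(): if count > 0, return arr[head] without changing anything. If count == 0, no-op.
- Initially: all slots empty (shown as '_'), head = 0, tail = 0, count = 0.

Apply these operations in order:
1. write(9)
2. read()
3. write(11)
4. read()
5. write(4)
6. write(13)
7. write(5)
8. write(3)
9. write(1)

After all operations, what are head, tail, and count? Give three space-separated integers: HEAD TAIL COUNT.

Answer: 3 3 4

Derivation:
After op 1 (write(9)): arr=[9 _ _ _] head=0 tail=1 count=1
After op 2 (read()): arr=[9 _ _ _] head=1 tail=1 count=0
After op 3 (write(11)): arr=[9 11 _ _] head=1 tail=2 count=1
After op 4 (read()): arr=[9 11 _ _] head=2 tail=2 count=0
After op 5 (write(4)): arr=[9 11 4 _] head=2 tail=3 count=1
After op 6 (write(13)): arr=[9 11 4 13] head=2 tail=0 count=2
After op 7 (write(5)): arr=[5 11 4 13] head=2 tail=1 count=3
After op 8 (write(3)): arr=[5 3 4 13] head=2 tail=2 count=4
After op 9 (write(1)): arr=[5 3 1 13] head=3 tail=3 count=4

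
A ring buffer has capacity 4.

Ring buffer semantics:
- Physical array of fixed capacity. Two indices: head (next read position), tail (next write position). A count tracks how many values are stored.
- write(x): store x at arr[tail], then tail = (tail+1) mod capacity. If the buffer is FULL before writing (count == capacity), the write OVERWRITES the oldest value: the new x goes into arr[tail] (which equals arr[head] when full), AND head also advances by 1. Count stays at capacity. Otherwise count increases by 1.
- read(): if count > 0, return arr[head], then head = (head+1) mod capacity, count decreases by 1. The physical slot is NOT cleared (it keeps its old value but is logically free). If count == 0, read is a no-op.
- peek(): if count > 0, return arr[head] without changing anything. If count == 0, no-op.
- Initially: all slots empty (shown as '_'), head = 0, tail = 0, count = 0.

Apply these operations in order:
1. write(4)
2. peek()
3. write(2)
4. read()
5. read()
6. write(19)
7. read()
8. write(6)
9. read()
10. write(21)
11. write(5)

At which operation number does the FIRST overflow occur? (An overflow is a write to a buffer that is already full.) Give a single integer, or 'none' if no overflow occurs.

Answer: none

Derivation:
After op 1 (write(4)): arr=[4 _ _ _] head=0 tail=1 count=1
After op 2 (peek()): arr=[4 _ _ _] head=0 tail=1 count=1
After op 3 (write(2)): arr=[4 2 _ _] head=0 tail=2 count=2
After op 4 (read()): arr=[4 2 _ _] head=1 tail=2 count=1
After op 5 (read()): arr=[4 2 _ _] head=2 tail=2 count=0
After op 6 (write(19)): arr=[4 2 19 _] head=2 tail=3 count=1
After op 7 (read()): arr=[4 2 19 _] head=3 tail=3 count=0
After op 8 (write(6)): arr=[4 2 19 6] head=3 tail=0 count=1
After op 9 (read()): arr=[4 2 19 6] head=0 tail=0 count=0
After op 10 (write(21)): arr=[21 2 19 6] head=0 tail=1 count=1
After op 11 (write(5)): arr=[21 5 19 6] head=0 tail=2 count=2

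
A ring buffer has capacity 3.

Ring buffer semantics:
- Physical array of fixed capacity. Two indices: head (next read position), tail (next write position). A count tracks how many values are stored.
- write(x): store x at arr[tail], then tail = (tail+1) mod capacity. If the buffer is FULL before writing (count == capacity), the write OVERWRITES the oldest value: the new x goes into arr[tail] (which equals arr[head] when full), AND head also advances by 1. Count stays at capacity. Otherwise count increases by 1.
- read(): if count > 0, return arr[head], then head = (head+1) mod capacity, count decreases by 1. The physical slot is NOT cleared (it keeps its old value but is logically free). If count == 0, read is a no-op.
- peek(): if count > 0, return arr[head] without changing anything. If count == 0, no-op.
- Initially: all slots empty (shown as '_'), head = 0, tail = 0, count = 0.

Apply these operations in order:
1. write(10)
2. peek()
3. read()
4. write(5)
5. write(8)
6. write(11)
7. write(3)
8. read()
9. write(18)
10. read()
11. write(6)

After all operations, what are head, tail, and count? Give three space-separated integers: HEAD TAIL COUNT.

After op 1 (write(10)): arr=[10 _ _] head=0 tail=1 count=1
After op 2 (peek()): arr=[10 _ _] head=0 tail=1 count=1
After op 3 (read()): arr=[10 _ _] head=1 tail=1 count=0
After op 4 (write(5)): arr=[10 5 _] head=1 tail=2 count=1
After op 5 (write(8)): arr=[10 5 8] head=1 tail=0 count=2
After op 6 (write(11)): arr=[11 5 8] head=1 tail=1 count=3
After op 7 (write(3)): arr=[11 3 8] head=2 tail=2 count=3
After op 8 (read()): arr=[11 3 8] head=0 tail=2 count=2
After op 9 (write(18)): arr=[11 3 18] head=0 tail=0 count=3
After op 10 (read()): arr=[11 3 18] head=1 tail=0 count=2
After op 11 (write(6)): arr=[6 3 18] head=1 tail=1 count=3

Answer: 1 1 3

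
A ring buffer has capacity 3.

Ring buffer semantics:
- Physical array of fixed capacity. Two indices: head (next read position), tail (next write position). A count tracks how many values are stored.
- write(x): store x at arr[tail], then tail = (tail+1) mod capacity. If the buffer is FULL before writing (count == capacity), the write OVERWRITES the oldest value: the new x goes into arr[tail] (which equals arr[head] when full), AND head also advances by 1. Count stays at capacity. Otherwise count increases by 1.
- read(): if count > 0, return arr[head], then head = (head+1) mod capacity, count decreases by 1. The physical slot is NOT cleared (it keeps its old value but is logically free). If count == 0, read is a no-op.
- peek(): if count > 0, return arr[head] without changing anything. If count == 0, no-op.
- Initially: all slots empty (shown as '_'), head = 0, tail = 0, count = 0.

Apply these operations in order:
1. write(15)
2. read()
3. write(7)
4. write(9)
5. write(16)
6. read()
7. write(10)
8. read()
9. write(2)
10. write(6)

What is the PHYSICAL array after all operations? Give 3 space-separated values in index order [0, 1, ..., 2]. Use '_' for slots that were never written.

After op 1 (write(15)): arr=[15 _ _] head=0 tail=1 count=1
After op 2 (read()): arr=[15 _ _] head=1 tail=1 count=0
After op 3 (write(7)): arr=[15 7 _] head=1 tail=2 count=1
After op 4 (write(9)): arr=[15 7 9] head=1 tail=0 count=2
After op 5 (write(16)): arr=[16 7 9] head=1 tail=1 count=3
After op 6 (read()): arr=[16 7 9] head=2 tail=1 count=2
After op 7 (write(10)): arr=[16 10 9] head=2 tail=2 count=3
After op 8 (read()): arr=[16 10 9] head=0 tail=2 count=2
After op 9 (write(2)): arr=[16 10 2] head=0 tail=0 count=3
After op 10 (write(6)): arr=[6 10 2] head=1 tail=1 count=3

Answer: 6 10 2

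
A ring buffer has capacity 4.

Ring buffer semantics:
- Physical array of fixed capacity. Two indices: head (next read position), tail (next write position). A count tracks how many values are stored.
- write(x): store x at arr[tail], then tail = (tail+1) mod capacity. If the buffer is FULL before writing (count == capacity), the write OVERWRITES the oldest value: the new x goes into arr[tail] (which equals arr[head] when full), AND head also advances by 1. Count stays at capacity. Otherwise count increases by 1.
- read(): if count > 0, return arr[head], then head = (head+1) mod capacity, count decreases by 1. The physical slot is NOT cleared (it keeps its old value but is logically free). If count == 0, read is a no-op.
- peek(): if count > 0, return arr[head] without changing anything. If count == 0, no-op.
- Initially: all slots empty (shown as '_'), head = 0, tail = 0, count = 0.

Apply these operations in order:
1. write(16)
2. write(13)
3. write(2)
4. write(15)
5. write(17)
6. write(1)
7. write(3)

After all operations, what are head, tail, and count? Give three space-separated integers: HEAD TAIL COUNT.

Answer: 3 3 4

Derivation:
After op 1 (write(16)): arr=[16 _ _ _] head=0 tail=1 count=1
After op 2 (write(13)): arr=[16 13 _ _] head=0 tail=2 count=2
After op 3 (write(2)): arr=[16 13 2 _] head=0 tail=3 count=3
After op 4 (write(15)): arr=[16 13 2 15] head=0 tail=0 count=4
After op 5 (write(17)): arr=[17 13 2 15] head=1 tail=1 count=4
After op 6 (write(1)): arr=[17 1 2 15] head=2 tail=2 count=4
After op 7 (write(3)): arr=[17 1 3 15] head=3 tail=3 count=4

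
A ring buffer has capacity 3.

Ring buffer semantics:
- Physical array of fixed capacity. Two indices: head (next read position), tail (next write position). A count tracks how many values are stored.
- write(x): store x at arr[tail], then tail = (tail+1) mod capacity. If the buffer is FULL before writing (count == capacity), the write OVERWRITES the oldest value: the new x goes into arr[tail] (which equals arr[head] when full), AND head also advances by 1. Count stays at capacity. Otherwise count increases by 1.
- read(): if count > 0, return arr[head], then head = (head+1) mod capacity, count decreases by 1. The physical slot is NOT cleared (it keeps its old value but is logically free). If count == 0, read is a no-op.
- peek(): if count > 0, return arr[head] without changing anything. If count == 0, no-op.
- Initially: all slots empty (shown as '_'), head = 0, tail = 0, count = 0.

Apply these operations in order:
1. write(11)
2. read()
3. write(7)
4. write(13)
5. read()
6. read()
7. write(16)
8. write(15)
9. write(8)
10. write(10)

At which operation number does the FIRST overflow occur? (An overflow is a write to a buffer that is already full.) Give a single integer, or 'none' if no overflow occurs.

Answer: 10

Derivation:
After op 1 (write(11)): arr=[11 _ _] head=0 tail=1 count=1
After op 2 (read()): arr=[11 _ _] head=1 tail=1 count=0
After op 3 (write(7)): arr=[11 7 _] head=1 tail=2 count=1
After op 4 (write(13)): arr=[11 7 13] head=1 tail=0 count=2
After op 5 (read()): arr=[11 7 13] head=2 tail=0 count=1
After op 6 (read()): arr=[11 7 13] head=0 tail=0 count=0
After op 7 (write(16)): arr=[16 7 13] head=0 tail=1 count=1
After op 8 (write(15)): arr=[16 15 13] head=0 tail=2 count=2
After op 9 (write(8)): arr=[16 15 8] head=0 tail=0 count=3
After op 10 (write(10)): arr=[10 15 8] head=1 tail=1 count=3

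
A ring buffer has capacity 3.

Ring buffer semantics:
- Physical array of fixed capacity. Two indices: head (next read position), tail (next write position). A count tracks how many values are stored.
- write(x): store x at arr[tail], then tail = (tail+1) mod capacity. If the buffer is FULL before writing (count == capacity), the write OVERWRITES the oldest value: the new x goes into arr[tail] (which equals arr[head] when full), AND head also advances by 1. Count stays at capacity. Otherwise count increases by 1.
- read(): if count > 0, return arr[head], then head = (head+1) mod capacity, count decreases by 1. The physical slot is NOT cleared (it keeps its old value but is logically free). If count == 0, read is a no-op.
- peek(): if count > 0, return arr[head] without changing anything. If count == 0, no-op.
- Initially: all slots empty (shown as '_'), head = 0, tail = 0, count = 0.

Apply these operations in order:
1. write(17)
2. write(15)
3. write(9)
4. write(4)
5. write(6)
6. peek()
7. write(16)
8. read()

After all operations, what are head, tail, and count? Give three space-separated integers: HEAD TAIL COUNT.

After op 1 (write(17)): arr=[17 _ _] head=0 tail=1 count=1
After op 2 (write(15)): arr=[17 15 _] head=0 tail=2 count=2
After op 3 (write(9)): arr=[17 15 9] head=0 tail=0 count=3
After op 4 (write(4)): arr=[4 15 9] head=1 tail=1 count=3
After op 5 (write(6)): arr=[4 6 9] head=2 tail=2 count=3
After op 6 (peek()): arr=[4 6 9] head=2 tail=2 count=3
After op 7 (write(16)): arr=[4 6 16] head=0 tail=0 count=3
After op 8 (read()): arr=[4 6 16] head=1 tail=0 count=2

Answer: 1 0 2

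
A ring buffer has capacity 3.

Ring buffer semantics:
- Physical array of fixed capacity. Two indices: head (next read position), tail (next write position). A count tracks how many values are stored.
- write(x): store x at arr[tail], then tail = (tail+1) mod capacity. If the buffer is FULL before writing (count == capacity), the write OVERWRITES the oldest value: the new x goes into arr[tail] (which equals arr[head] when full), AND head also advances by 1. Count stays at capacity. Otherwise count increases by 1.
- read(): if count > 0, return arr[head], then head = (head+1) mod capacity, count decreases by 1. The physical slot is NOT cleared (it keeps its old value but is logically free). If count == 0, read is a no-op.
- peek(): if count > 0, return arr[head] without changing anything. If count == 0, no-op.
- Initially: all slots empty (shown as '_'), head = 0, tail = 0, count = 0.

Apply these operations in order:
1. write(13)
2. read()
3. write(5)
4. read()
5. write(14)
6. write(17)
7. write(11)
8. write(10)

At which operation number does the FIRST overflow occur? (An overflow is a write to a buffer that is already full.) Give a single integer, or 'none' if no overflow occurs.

Answer: 8

Derivation:
After op 1 (write(13)): arr=[13 _ _] head=0 tail=1 count=1
After op 2 (read()): arr=[13 _ _] head=1 tail=1 count=0
After op 3 (write(5)): arr=[13 5 _] head=1 tail=2 count=1
After op 4 (read()): arr=[13 5 _] head=2 tail=2 count=0
After op 5 (write(14)): arr=[13 5 14] head=2 tail=0 count=1
After op 6 (write(17)): arr=[17 5 14] head=2 tail=1 count=2
After op 7 (write(11)): arr=[17 11 14] head=2 tail=2 count=3
After op 8 (write(10)): arr=[17 11 10] head=0 tail=0 count=3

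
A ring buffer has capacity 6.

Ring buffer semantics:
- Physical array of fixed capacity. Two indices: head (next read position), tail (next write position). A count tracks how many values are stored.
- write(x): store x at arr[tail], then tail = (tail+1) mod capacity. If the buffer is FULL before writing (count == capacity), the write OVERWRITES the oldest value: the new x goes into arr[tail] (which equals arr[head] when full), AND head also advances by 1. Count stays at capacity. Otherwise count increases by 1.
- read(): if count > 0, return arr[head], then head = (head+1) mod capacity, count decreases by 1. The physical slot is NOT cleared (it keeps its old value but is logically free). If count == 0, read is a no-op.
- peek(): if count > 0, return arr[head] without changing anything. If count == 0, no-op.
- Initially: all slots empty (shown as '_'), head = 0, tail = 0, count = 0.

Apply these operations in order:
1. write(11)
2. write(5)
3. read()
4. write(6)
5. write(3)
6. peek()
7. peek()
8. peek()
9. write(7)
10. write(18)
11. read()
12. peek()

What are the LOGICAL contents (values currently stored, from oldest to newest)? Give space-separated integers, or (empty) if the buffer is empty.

After op 1 (write(11)): arr=[11 _ _ _ _ _] head=0 tail=1 count=1
After op 2 (write(5)): arr=[11 5 _ _ _ _] head=0 tail=2 count=2
After op 3 (read()): arr=[11 5 _ _ _ _] head=1 tail=2 count=1
After op 4 (write(6)): arr=[11 5 6 _ _ _] head=1 tail=3 count=2
After op 5 (write(3)): arr=[11 5 6 3 _ _] head=1 tail=4 count=3
After op 6 (peek()): arr=[11 5 6 3 _ _] head=1 tail=4 count=3
After op 7 (peek()): arr=[11 5 6 3 _ _] head=1 tail=4 count=3
After op 8 (peek()): arr=[11 5 6 3 _ _] head=1 tail=4 count=3
After op 9 (write(7)): arr=[11 5 6 3 7 _] head=1 tail=5 count=4
After op 10 (write(18)): arr=[11 5 6 3 7 18] head=1 tail=0 count=5
After op 11 (read()): arr=[11 5 6 3 7 18] head=2 tail=0 count=4
After op 12 (peek()): arr=[11 5 6 3 7 18] head=2 tail=0 count=4

Answer: 6 3 7 18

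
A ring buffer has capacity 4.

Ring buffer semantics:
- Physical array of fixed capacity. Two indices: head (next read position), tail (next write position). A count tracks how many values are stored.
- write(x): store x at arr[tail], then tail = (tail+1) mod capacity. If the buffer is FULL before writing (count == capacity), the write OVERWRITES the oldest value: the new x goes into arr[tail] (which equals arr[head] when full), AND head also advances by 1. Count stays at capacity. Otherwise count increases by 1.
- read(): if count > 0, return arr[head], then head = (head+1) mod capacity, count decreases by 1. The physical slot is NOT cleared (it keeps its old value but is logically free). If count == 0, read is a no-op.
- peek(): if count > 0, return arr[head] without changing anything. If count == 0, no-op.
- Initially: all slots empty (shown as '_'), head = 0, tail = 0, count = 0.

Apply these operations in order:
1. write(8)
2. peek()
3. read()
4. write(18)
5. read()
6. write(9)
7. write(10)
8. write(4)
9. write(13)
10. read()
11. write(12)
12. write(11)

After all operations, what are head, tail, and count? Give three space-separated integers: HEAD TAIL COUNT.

After op 1 (write(8)): arr=[8 _ _ _] head=0 tail=1 count=1
After op 2 (peek()): arr=[8 _ _ _] head=0 tail=1 count=1
After op 3 (read()): arr=[8 _ _ _] head=1 tail=1 count=0
After op 4 (write(18)): arr=[8 18 _ _] head=1 tail=2 count=1
After op 5 (read()): arr=[8 18 _ _] head=2 tail=2 count=0
After op 6 (write(9)): arr=[8 18 9 _] head=2 tail=3 count=1
After op 7 (write(10)): arr=[8 18 9 10] head=2 tail=0 count=2
After op 8 (write(4)): arr=[4 18 9 10] head=2 tail=1 count=3
After op 9 (write(13)): arr=[4 13 9 10] head=2 tail=2 count=4
After op 10 (read()): arr=[4 13 9 10] head=3 tail=2 count=3
After op 11 (write(12)): arr=[4 13 12 10] head=3 tail=3 count=4
After op 12 (write(11)): arr=[4 13 12 11] head=0 tail=0 count=4

Answer: 0 0 4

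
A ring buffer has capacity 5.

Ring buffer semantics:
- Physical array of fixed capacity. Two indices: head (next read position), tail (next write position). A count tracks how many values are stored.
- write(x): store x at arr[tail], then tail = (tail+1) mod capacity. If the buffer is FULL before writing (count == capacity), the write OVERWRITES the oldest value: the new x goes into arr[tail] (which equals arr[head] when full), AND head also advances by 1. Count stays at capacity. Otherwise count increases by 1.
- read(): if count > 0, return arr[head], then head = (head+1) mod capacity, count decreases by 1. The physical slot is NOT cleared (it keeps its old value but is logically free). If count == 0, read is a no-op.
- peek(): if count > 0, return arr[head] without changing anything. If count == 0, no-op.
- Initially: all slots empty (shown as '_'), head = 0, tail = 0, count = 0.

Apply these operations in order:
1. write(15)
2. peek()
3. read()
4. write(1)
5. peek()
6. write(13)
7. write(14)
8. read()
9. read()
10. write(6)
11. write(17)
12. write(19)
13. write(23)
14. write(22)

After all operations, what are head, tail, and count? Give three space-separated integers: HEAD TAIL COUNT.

Answer: 4 4 5

Derivation:
After op 1 (write(15)): arr=[15 _ _ _ _] head=0 tail=1 count=1
After op 2 (peek()): arr=[15 _ _ _ _] head=0 tail=1 count=1
After op 3 (read()): arr=[15 _ _ _ _] head=1 tail=1 count=0
After op 4 (write(1)): arr=[15 1 _ _ _] head=1 tail=2 count=1
After op 5 (peek()): arr=[15 1 _ _ _] head=1 tail=2 count=1
After op 6 (write(13)): arr=[15 1 13 _ _] head=1 tail=3 count=2
After op 7 (write(14)): arr=[15 1 13 14 _] head=1 tail=4 count=3
After op 8 (read()): arr=[15 1 13 14 _] head=2 tail=4 count=2
After op 9 (read()): arr=[15 1 13 14 _] head=3 tail=4 count=1
After op 10 (write(6)): arr=[15 1 13 14 6] head=3 tail=0 count=2
After op 11 (write(17)): arr=[17 1 13 14 6] head=3 tail=1 count=3
After op 12 (write(19)): arr=[17 19 13 14 6] head=3 tail=2 count=4
After op 13 (write(23)): arr=[17 19 23 14 6] head=3 tail=3 count=5
After op 14 (write(22)): arr=[17 19 23 22 6] head=4 tail=4 count=5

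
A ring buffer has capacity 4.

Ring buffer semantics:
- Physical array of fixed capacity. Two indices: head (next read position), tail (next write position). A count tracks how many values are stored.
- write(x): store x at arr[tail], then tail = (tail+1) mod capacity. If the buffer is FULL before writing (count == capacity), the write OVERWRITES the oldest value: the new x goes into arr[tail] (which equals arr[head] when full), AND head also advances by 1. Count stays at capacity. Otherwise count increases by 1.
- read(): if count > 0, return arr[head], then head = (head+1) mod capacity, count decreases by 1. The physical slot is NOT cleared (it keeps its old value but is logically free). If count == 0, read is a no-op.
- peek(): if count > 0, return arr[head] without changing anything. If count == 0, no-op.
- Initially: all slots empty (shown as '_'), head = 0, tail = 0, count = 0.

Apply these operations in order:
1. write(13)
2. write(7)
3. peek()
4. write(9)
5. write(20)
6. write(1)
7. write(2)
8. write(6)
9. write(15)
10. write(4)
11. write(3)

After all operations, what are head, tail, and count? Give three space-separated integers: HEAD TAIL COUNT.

Answer: 2 2 4

Derivation:
After op 1 (write(13)): arr=[13 _ _ _] head=0 tail=1 count=1
After op 2 (write(7)): arr=[13 7 _ _] head=0 tail=2 count=2
After op 3 (peek()): arr=[13 7 _ _] head=0 tail=2 count=2
After op 4 (write(9)): arr=[13 7 9 _] head=0 tail=3 count=3
After op 5 (write(20)): arr=[13 7 9 20] head=0 tail=0 count=4
After op 6 (write(1)): arr=[1 7 9 20] head=1 tail=1 count=4
After op 7 (write(2)): arr=[1 2 9 20] head=2 tail=2 count=4
After op 8 (write(6)): arr=[1 2 6 20] head=3 tail=3 count=4
After op 9 (write(15)): arr=[1 2 6 15] head=0 tail=0 count=4
After op 10 (write(4)): arr=[4 2 6 15] head=1 tail=1 count=4
After op 11 (write(3)): arr=[4 3 6 15] head=2 tail=2 count=4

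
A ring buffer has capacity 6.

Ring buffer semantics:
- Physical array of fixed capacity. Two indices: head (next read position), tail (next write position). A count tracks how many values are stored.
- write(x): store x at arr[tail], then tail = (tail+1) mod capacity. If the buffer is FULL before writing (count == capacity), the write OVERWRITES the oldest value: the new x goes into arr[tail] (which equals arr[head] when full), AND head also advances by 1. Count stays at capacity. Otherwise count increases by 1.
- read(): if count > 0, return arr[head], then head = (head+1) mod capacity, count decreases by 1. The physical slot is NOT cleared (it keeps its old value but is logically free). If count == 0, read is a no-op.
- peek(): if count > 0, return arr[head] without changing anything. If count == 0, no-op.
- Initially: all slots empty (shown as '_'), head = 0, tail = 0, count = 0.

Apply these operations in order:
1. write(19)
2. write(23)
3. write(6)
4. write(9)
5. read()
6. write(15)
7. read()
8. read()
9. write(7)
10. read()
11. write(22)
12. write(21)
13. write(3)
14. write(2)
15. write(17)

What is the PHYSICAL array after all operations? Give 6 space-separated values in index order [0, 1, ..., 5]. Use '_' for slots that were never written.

After op 1 (write(19)): arr=[19 _ _ _ _ _] head=0 tail=1 count=1
After op 2 (write(23)): arr=[19 23 _ _ _ _] head=0 tail=2 count=2
After op 3 (write(6)): arr=[19 23 6 _ _ _] head=0 tail=3 count=3
After op 4 (write(9)): arr=[19 23 6 9 _ _] head=0 tail=4 count=4
After op 5 (read()): arr=[19 23 6 9 _ _] head=1 tail=4 count=3
After op 6 (write(15)): arr=[19 23 6 9 15 _] head=1 tail=5 count=4
After op 7 (read()): arr=[19 23 6 9 15 _] head=2 tail=5 count=3
After op 8 (read()): arr=[19 23 6 9 15 _] head=3 tail=5 count=2
After op 9 (write(7)): arr=[19 23 6 9 15 7] head=3 tail=0 count=3
After op 10 (read()): arr=[19 23 6 9 15 7] head=4 tail=0 count=2
After op 11 (write(22)): arr=[22 23 6 9 15 7] head=4 tail=1 count=3
After op 12 (write(21)): arr=[22 21 6 9 15 7] head=4 tail=2 count=4
After op 13 (write(3)): arr=[22 21 3 9 15 7] head=4 tail=3 count=5
After op 14 (write(2)): arr=[22 21 3 2 15 7] head=4 tail=4 count=6
After op 15 (write(17)): arr=[22 21 3 2 17 7] head=5 tail=5 count=6

Answer: 22 21 3 2 17 7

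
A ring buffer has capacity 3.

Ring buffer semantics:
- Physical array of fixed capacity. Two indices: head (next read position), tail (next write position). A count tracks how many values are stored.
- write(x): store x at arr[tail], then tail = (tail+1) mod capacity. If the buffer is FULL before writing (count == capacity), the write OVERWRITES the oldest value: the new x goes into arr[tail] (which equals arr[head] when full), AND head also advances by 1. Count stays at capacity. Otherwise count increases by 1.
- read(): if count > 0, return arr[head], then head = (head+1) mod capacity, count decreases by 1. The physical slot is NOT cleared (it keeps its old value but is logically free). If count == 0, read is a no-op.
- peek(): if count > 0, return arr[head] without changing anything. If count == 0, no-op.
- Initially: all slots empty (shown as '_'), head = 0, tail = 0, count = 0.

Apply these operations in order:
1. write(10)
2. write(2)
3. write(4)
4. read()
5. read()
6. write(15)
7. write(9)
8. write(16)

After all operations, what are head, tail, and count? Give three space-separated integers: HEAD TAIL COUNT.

Answer: 0 0 3

Derivation:
After op 1 (write(10)): arr=[10 _ _] head=0 tail=1 count=1
After op 2 (write(2)): arr=[10 2 _] head=0 tail=2 count=2
After op 3 (write(4)): arr=[10 2 4] head=0 tail=0 count=3
After op 4 (read()): arr=[10 2 4] head=1 tail=0 count=2
After op 5 (read()): arr=[10 2 4] head=2 tail=0 count=1
After op 6 (write(15)): arr=[15 2 4] head=2 tail=1 count=2
After op 7 (write(9)): arr=[15 9 4] head=2 tail=2 count=3
After op 8 (write(16)): arr=[15 9 16] head=0 tail=0 count=3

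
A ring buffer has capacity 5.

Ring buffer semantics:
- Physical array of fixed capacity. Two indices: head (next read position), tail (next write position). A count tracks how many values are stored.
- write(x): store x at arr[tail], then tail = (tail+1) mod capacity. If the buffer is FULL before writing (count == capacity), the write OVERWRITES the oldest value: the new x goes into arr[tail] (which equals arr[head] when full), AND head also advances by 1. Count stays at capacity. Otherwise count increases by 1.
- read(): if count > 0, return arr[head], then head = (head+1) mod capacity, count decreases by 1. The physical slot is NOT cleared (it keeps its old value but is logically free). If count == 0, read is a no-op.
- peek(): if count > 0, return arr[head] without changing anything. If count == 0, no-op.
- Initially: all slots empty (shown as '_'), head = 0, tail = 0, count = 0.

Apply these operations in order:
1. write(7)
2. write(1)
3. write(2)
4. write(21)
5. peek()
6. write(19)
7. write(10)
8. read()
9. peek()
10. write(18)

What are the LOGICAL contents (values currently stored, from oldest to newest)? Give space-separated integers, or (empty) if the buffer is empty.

After op 1 (write(7)): arr=[7 _ _ _ _] head=0 tail=1 count=1
After op 2 (write(1)): arr=[7 1 _ _ _] head=0 tail=2 count=2
After op 3 (write(2)): arr=[7 1 2 _ _] head=0 tail=3 count=3
After op 4 (write(21)): arr=[7 1 2 21 _] head=0 tail=4 count=4
After op 5 (peek()): arr=[7 1 2 21 _] head=0 tail=4 count=4
After op 6 (write(19)): arr=[7 1 2 21 19] head=0 tail=0 count=5
After op 7 (write(10)): arr=[10 1 2 21 19] head=1 tail=1 count=5
After op 8 (read()): arr=[10 1 2 21 19] head=2 tail=1 count=4
After op 9 (peek()): arr=[10 1 2 21 19] head=2 tail=1 count=4
After op 10 (write(18)): arr=[10 18 2 21 19] head=2 tail=2 count=5

Answer: 2 21 19 10 18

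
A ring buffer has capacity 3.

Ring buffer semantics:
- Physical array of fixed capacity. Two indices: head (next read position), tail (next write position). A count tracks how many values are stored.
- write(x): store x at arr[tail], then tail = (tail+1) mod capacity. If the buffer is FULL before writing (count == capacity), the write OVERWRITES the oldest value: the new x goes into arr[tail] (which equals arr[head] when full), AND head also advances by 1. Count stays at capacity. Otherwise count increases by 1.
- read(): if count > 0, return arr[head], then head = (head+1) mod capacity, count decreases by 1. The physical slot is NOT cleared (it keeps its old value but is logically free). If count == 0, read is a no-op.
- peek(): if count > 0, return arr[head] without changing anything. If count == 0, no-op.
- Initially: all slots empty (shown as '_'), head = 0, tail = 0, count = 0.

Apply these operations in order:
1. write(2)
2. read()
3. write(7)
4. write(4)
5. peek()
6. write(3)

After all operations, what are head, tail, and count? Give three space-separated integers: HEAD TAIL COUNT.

Answer: 1 1 3

Derivation:
After op 1 (write(2)): arr=[2 _ _] head=0 tail=1 count=1
After op 2 (read()): arr=[2 _ _] head=1 tail=1 count=0
After op 3 (write(7)): arr=[2 7 _] head=1 tail=2 count=1
After op 4 (write(4)): arr=[2 7 4] head=1 tail=0 count=2
After op 5 (peek()): arr=[2 7 4] head=1 tail=0 count=2
After op 6 (write(3)): arr=[3 7 4] head=1 tail=1 count=3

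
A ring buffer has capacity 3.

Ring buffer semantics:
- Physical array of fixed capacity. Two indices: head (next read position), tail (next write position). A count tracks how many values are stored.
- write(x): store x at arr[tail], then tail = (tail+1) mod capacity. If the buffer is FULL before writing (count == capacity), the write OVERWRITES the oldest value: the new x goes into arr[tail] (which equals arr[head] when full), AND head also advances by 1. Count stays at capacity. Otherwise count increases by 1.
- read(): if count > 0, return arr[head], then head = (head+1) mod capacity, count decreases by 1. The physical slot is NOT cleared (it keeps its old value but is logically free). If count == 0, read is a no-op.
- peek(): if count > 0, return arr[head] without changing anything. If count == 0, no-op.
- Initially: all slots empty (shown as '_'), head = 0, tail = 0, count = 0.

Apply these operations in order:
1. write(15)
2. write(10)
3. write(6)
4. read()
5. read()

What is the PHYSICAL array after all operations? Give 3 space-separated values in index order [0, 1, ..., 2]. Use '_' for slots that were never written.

Answer: 15 10 6

Derivation:
After op 1 (write(15)): arr=[15 _ _] head=0 tail=1 count=1
After op 2 (write(10)): arr=[15 10 _] head=0 tail=2 count=2
After op 3 (write(6)): arr=[15 10 6] head=0 tail=0 count=3
After op 4 (read()): arr=[15 10 6] head=1 tail=0 count=2
After op 5 (read()): arr=[15 10 6] head=2 tail=0 count=1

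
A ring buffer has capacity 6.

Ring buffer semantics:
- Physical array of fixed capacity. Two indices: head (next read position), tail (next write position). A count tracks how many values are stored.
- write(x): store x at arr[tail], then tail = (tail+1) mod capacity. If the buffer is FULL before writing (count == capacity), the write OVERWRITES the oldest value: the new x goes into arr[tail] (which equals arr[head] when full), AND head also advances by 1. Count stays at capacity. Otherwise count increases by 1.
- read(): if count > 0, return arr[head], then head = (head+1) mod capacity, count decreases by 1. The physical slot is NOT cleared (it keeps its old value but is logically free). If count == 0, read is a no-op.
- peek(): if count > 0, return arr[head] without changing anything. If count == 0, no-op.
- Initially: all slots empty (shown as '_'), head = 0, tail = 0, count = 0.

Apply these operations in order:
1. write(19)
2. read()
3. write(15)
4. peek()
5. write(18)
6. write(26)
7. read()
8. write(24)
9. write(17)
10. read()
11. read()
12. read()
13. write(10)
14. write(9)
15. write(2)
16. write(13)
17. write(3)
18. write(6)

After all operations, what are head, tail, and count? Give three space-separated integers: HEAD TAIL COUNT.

After op 1 (write(19)): arr=[19 _ _ _ _ _] head=0 tail=1 count=1
After op 2 (read()): arr=[19 _ _ _ _ _] head=1 tail=1 count=0
After op 3 (write(15)): arr=[19 15 _ _ _ _] head=1 tail=2 count=1
After op 4 (peek()): arr=[19 15 _ _ _ _] head=1 tail=2 count=1
After op 5 (write(18)): arr=[19 15 18 _ _ _] head=1 tail=3 count=2
After op 6 (write(26)): arr=[19 15 18 26 _ _] head=1 tail=4 count=3
After op 7 (read()): arr=[19 15 18 26 _ _] head=2 tail=4 count=2
After op 8 (write(24)): arr=[19 15 18 26 24 _] head=2 tail=5 count=3
After op 9 (write(17)): arr=[19 15 18 26 24 17] head=2 tail=0 count=4
After op 10 (read()): arr=[19 15 18 26 24 17] head=3 tail=0 count=3
After op 11 (read()): arr=[19 15 18 26 24 17] head=4 tail=0 count=2
After op 12 (read()): arr=[19 15 18 26 24 17] head=5 tail=0 count=1
After op 13 (write(10)): arr=[10 15 18 26 24 17] head=5 tail=1 count=2
After op 14 (write(9)): arr=[10 9 18 26 24 17] head=5 tail=2 count=3
After op 15 (write(2)): arr=[10 9 2 26 24 17] head=5 tail=3 count=4
After op 16 (write(13)): arr=[10 9 2 13 24 17] head=5 tail=4 count=5
After op 17 (write(3)): arr=[10 9 2 13 3 17] head=5 tail=5 count=6
After op 18 (write(6)): arr=[10 9 2 13 3 6] head=0 tail=0 count=6

Answer: 0 0 6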